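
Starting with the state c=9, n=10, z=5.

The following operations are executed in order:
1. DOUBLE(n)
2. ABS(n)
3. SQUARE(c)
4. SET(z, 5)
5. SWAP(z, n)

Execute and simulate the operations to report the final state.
{c: 81, n: 5, z: 20}

Step-by-step execution:
Initial: c=9, n=10, z=5
After step 1 (DOUBLE(n)): c=9, n=20, z=5
After step 2 (ABS(n)): c=9, n=20, z=5
After step 3 (SQUARE(c)): c=81, n=20, z=5
After step 4 (SET(z, 5)): c=81, n=20, z=5
After step 5 (SWAP(z, n)): c=81, n=5, z=20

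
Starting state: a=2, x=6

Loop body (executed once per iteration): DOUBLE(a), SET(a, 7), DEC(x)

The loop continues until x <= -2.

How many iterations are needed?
8

Tracing iterations:
Initial: a=2, x=6
After iteration 1: a=7, x=5
After iteration 2: a=7, x=4
After iteration 3: a=7, x=3
After iteration 4: a=7, x=2
After iteration 5: a=7, x=1
After iteration 6: a=7, x=0
After iteration 7: a=7, x=-1
After iteration 8: a=7, x=-2
x <= -2 now holds, so the loop exits after 8 iterations.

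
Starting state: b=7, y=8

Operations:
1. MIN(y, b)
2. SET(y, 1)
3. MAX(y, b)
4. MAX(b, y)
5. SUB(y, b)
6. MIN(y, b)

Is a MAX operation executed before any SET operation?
No

First MAX: step 3
First SET: step 2
Since 3 > 2, SET comes first.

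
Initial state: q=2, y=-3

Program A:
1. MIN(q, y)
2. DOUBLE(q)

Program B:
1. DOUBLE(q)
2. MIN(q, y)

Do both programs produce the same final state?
No

Program A final state: q=-6, y=-3
Program B final state: q=-3, y=-3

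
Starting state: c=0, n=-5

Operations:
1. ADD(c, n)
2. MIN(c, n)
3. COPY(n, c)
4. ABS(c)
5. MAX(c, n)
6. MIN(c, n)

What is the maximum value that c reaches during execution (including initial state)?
5

Values of c at each step:
Initial: c = 0
After step 1: c = -5
After step 2: c = -5
After step 3: c = -5
After step 4: c = 5 ← maximum
After step 5: c = 5
After step 6: c = -5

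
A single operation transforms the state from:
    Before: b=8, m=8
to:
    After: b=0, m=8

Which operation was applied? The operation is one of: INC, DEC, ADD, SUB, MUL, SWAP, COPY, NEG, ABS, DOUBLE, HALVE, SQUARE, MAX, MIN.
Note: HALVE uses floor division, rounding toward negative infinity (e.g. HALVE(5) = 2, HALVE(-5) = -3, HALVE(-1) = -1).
SUB(b, m)

Analyzing the change:
Before: b=8, m=8
After: b=0, m=8
Variable b changed from 8 to 0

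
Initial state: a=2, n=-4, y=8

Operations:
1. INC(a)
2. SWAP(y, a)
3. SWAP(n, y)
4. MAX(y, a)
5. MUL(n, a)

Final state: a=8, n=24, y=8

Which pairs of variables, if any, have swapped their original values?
None

Comparing initial and final values:
a: 2 → 8
y: 8 → 8
n: -4 → 24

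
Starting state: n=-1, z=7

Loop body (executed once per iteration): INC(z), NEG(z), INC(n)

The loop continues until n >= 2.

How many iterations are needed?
3

Tracing iterations:
Initial: n=-1, z=7
After iteration 1: n=0, z=-8
After iteration 2: n=1, z=7
After iteration 3: n=2, z=-8
n >= 2 now holds, so the loop exits after 3 iterations.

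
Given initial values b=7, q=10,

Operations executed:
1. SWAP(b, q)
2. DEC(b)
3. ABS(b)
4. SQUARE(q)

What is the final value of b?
b = 9

Tracing execution:
Step 1: SWAP(b, q) → b = 10
Step 2: DEC(b) → b = 9
Step 3: ABS(b) → b = 9
Step 4: SQUARE(q) → b = 9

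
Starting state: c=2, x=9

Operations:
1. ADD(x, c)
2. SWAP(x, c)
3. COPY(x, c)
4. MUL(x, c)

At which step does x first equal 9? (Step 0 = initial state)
Step 0

Tracing x:
Initial: x = 9 ← first occurrence
After step 1: x = 11
After step 2: x = 2
After step 3: x = 11
After step 4: x = 121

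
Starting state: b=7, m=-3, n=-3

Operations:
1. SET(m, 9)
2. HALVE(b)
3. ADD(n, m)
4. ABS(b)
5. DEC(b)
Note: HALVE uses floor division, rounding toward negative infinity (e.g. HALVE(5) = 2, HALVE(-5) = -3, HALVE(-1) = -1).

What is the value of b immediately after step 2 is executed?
b = 3

Tracing b through execution:
Initial: b = 7
After step 1 (SET(m, 9)): b = 7
After step 2 (HALVE(b)): b = 3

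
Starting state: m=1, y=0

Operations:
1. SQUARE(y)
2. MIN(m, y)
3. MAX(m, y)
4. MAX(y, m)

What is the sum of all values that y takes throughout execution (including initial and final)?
0

Values of y at each step:
Initial: y = 0
After step 1: y = 0
After step 2: y = 0
After step 3: y = 0
After step 4: y = 0
Sum = 0 + 0 + 0 + 0 + 0 = 0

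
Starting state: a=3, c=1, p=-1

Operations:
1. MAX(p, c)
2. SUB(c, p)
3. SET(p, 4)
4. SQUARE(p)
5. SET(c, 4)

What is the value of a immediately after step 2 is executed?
a = 3

Tracing a through execution:
Initial: a = 3
After step 1 (MAX(p, c)): a = 3
After step 2 (SUB(c, p)): a = 3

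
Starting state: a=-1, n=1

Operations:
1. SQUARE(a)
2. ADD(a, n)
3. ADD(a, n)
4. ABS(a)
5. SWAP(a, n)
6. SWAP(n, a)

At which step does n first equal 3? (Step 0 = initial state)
Step 5

Tracing n:
Initial: n = 1
After step 1: n = 1
After step 2: n = 1
After step 3: n = 1
After step 4: n = 1
After step 5: n = 3 ← first occurrence
After step 6: n = 1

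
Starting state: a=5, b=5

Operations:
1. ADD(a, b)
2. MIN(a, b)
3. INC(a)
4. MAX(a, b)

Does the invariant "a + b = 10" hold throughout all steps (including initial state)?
No, violated after step 1

The invariant is violated after step 1.

State at each step:
Initial: a=5, b=5
After step 1: a=10, b=5
After step 2: a=5, b=5
After step 3: a=6, b=5
After step 4: a=6, b=5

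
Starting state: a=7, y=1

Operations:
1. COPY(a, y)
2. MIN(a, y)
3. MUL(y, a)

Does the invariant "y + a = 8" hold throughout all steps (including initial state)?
No, violated after step 1

The invariant is violated after step 1.

State at each step:
Initial: a=7, y=1
After step 1: a=1, y=1
After step 2: a=1, y=1
After step 3: a=1, y=1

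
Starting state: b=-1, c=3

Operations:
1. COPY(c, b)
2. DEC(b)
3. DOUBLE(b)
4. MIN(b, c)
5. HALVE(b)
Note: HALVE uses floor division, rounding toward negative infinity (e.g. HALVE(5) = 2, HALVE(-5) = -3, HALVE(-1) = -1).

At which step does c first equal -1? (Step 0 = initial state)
Step 1

Tracing c:
Initial: c = 3
After step 1: c = -1 ← first occurrence
After step 2: c = -1
After step 3: c = -1
After step 4: c = -1
After step 5: c = -1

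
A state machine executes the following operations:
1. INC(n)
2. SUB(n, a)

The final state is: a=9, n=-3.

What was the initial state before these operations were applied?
a=9, n=5

Working backwards:
Final state: a=9, n=-3
Before step 2 (SUB(n, a)): a=9, n=6
Before step 1 (INC(n)): a=9, n=5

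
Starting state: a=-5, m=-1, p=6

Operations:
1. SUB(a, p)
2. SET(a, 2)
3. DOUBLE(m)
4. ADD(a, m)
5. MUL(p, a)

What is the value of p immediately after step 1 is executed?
p = 6

Tracing p through execution:
Initial: p = 6
After step 1 (SUB(a, p)): p = 6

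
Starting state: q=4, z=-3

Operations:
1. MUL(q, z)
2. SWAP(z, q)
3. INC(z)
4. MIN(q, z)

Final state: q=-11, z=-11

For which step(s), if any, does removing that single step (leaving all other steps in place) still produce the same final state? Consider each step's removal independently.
None - removing any single step changes the final result

Testing removal of each single step:
Without step 1: final = q=-3, z=5 (different)
Without step 2: final = q=-12, z=-2 (different)
Without step 3: final = q=-12, z=-12 (different)
Without step 4: final = q=-3, z=-11 (different)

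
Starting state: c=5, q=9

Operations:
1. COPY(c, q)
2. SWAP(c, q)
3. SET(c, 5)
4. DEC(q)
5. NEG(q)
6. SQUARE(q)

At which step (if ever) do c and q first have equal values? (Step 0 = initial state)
Step 1

c and q first become equal after step 1.

Comparing values at each step:
Initial: c=5, q=9
After step 1: c=9, q=9 ← equal!
After step 2: c=9, q=9 ← equal!
After step 3: c=5, q=9
After step 4: c=5, q=8
After step 5: c=5, q=-8
After step 6: c=5, q=64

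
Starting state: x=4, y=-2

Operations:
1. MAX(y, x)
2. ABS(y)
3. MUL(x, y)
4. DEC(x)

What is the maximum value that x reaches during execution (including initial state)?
16

Values of x at each step:
Initial: x = 4
After step 1: x = 4
After step 2: x = 4
After step 3: x = 16 ← maximum
After step 4: x = 15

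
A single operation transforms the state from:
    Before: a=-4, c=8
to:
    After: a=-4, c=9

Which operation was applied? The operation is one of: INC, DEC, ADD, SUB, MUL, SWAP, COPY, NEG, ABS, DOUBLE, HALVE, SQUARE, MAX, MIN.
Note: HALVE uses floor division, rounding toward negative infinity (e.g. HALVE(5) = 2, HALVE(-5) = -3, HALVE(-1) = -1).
INC(c)

Analyzing the change:
Before: a=-4, c=8
After: a=-4, c=9
Variable c changed from 8 to 9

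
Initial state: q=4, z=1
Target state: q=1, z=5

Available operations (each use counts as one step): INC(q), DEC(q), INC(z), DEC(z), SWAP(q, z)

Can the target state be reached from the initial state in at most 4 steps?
Yes

Path (2 steps): INC(q) → SWAP(q, z)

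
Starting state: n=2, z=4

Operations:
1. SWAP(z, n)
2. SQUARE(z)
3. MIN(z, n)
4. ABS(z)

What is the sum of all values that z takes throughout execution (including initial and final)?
18

Values of z at each step:
Initial: z = 4
After step 1: z = 2
After step 2: z = 4
After step 3: z = 4
After step 4: z = 4
Sum = 4 + 2 + 4 + 4 + 4 = 18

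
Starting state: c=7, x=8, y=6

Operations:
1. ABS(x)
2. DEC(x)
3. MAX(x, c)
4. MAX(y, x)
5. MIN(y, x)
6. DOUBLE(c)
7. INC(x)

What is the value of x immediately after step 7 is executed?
x = 8

Tracing x through execution:
Initial: x = 8
After step 1 (ABS(x)): x = 8
After step 2 (DEC(x)): x = 7
After step 3 (MAX(x, c)): x = 7
After step 4 (MAX(y, x)): x = 7
After step 5 (MIN(y, x)): x = 7
After step 6 (DOUBLE(c)): x = 7
After step 7 (INC(x)): x = 8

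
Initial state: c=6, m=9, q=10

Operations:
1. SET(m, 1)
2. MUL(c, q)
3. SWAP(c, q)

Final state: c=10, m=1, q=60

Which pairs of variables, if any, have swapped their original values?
None

Comparing initial and final values:
m: 9 → 1
c: 6 → 10
q: 10 → 60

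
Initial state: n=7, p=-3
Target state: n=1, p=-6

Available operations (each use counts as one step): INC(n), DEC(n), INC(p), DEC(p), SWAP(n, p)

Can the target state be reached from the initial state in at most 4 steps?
No

The target state cannot be reached within 4 steps.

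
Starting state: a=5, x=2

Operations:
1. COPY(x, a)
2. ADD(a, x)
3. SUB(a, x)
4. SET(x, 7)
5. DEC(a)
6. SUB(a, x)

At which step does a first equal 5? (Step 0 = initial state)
Step 0

Tracing a:
Initial: a = 5 ← first occurrence
After step 1: a = 5
After step 2: a = 10
After step 3: a = 5
After step 4: a = 5
After step 5: a = 4
After step 6: a = -3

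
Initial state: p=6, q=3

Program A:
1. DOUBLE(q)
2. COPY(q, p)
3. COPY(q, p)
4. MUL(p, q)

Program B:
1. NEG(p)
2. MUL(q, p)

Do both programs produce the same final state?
No

Program A final state: p=36, q=6
Program B final state: p=-6, q=-18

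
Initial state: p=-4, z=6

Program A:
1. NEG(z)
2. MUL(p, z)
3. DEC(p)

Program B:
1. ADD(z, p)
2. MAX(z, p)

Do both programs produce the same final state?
No

Program A final state: p=23, z=-6
Program B final state: p=-4, z=2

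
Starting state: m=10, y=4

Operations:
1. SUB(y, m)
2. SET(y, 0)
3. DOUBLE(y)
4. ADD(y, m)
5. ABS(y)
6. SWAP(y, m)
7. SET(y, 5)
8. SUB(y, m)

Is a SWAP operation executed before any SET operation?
No

First SWAP: step 6
First SET: step 2
Since 6 > 2, SET comes first.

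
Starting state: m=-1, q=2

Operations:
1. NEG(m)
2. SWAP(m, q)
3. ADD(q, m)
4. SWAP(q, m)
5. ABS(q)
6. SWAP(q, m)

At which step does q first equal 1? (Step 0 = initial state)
Step 2

Tracing q:
Initial: q = 2
After step 1: q = 2
After step 2: q = 1 ← first occurrence
After step 3: q = 3
After step 4: q = 2
After step 5: q = 2
After step 6: q = 3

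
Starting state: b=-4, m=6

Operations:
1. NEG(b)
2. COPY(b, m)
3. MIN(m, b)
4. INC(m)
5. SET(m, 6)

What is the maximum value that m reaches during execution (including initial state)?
7

Values of m at each step:
Initial: m = 6
After step 1: m = 6
After step 2: m = 6
After step 3: m = 6
After step 4: m = 7 ← maximum
After step 5: m = 6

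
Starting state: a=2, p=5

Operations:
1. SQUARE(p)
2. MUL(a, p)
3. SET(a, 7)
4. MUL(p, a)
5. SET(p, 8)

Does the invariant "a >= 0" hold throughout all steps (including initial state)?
Yes

The invariant holds at every step.

State at each step:
Initial: a=2, p=5
After step 1: a=2, p=25
After step 2: a=50, p=25
After step 3: a=7, p=25
After step 4: a=7, p=175
After step 5: a=7, p=8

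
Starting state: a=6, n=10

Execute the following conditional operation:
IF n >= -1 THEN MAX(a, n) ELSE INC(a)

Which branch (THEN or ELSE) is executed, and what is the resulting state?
Branch: THEN, Final state: a=10, n=10

Evaluating condition: n >= -1
n = 10
Condition is True, so THEN branch executes
After MAX(a, n): a=10, n=10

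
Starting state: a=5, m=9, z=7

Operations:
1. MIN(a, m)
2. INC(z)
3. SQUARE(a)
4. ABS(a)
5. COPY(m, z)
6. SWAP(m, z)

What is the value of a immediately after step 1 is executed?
a = 5

Tracing a through execution:
Initial: a = 5
After step 1 (MIN(a, m)): a = 5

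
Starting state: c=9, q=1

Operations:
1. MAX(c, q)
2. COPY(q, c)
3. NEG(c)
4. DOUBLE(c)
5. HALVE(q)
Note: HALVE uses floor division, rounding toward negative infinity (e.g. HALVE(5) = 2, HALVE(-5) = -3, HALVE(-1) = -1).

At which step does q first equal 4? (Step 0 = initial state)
Step 5

Tracing q:
Initial: q = 1
After step 1: q = 1
After step 2: q = 9
After step 3: q = 9
After step 4: q = 9
After step 5: q = 4 ← first occurrence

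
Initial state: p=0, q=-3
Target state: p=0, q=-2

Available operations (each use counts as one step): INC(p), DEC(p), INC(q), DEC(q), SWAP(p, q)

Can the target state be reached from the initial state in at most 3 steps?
Yes

Path (1 step): INC(q)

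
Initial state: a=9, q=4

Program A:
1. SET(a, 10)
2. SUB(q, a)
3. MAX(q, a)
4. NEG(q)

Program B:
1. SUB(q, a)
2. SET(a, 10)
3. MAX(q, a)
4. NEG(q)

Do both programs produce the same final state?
Yes

Program A final state: a=10, q=-10
Program B final state: a=10, q=-10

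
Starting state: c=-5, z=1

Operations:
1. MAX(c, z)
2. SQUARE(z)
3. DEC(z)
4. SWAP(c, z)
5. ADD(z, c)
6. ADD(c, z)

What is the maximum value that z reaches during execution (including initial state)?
1

Values of z at each step:
Initial: z = 1 ← maximum
After step 1: z = 1
After step 2: z = 1
After step 3: z = 0
After step 4: z = 1
After step 5: z = 1
After step 6: z = 1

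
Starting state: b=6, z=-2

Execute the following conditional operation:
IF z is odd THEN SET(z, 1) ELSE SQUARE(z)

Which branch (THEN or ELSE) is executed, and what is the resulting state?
Branch: ELSE, Final state: b=6, z=4

Evaluating condition: z is odd
Condition is False, so ELSE branch executes
After SQUARE(z): b=6, z=4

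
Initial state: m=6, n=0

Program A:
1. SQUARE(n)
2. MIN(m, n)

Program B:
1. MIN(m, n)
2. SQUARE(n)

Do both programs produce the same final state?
Yes

Program A final state: m=0, n=0
Program B final state: m=0, n=0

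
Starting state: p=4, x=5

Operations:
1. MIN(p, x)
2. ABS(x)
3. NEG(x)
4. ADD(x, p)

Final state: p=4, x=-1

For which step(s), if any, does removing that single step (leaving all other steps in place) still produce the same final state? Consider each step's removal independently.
Step(s) 1, 2

Testing removal of each single step:
Without step 1: final = p=4, x=-1 (same)
Without step 2: final = p=4, x=-1 (same)
Without step 3: final = p=4, x=9 (different)
Without step 4: final = p=4, x=-5 (different)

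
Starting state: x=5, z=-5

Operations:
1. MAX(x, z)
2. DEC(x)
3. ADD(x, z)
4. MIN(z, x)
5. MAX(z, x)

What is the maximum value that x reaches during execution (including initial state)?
5

Values of x at each step:
Initial: x = 5 ← maximum
After step 1: x = 5
After step 2: x = 4
After step 3: x = -1
After step 4: x = -1
After step 5: x = -1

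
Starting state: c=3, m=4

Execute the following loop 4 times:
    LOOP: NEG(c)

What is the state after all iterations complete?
c=3, m=4

Iteration trace:
Start: c=3, m=4
After iteration 1: c=-3, m=4
After iteration 2: c=3, m=4
After iteration 3: c=-3, m=4
After iteration 4: c=3, m=4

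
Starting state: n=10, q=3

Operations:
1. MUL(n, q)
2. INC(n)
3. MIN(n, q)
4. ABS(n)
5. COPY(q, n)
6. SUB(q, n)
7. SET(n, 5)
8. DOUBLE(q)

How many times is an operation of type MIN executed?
1

Counting MIN operations:
Step 3: MIN(n, q) ← MIN
Total: 1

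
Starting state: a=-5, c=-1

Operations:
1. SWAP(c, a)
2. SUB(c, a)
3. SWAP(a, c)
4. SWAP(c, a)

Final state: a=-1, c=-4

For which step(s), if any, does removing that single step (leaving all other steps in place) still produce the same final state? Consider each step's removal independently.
None - removing any single step changes the final result

Testing removal of each single step:
Without step 1: final = a=-5, c=4 (different)
Without step 2: final = a=-1, c=-5 (different)
Without step 3: final = a=-4, c=-1 (different)
Without step 4: final = a=-4, c=-1 (different)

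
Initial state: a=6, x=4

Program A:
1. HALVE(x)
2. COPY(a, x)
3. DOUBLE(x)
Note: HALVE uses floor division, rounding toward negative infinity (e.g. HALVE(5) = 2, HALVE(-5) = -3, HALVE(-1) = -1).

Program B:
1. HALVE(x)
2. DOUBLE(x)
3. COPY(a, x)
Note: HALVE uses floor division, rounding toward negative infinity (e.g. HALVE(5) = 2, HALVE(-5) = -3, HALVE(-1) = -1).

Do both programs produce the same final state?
No

Program A final state: a=2, x=4
Program B final state: a=4, x=4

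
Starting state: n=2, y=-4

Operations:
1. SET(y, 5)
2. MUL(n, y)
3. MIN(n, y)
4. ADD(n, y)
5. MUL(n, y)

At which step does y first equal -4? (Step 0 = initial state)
Step 0

Tracing y:
Initial: y = -4 ← first occurrence
After step 1: y = 5
After step 2: y = 5
After step 3: y = 5
After step 4: y = 5
After step 5: y = 5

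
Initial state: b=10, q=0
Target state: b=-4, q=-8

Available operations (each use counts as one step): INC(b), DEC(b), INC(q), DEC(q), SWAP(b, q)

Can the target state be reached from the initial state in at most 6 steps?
No

The target state cannot be reached within 6 steps.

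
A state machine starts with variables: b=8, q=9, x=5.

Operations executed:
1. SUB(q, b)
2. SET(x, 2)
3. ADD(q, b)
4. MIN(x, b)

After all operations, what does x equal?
x = 2

Tracing execution:
Step 1: SUB(q, b) → x = 5
Step 2: SET(x, 2) → x = 2
Step 3: ADD(q, b) → x = 2
Step 4: MIN(x, b) → x = 2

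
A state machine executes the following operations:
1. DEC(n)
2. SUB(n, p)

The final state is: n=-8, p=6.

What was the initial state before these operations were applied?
n=-1, p=6

Working backwards:
Final state: n=-8, p=6
Before step 2 (SUB(n, p)): n=-2, p=6
Before step 1 (DEC(n)): n=-1, p=6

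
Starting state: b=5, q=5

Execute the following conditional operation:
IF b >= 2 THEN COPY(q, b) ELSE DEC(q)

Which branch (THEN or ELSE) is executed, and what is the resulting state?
Branch: THEN, Final state: b=5, q=5

Evaluating condition: b >= 2
b = 5
Condition is True, so THEN branch executes
After COPY(q, b): b=5, q=5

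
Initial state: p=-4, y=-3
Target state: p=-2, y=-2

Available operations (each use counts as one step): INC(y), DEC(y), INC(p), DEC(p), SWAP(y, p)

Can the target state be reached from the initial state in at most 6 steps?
Yes

Path (3 steps): INC(y) → INC(p) → INC(p)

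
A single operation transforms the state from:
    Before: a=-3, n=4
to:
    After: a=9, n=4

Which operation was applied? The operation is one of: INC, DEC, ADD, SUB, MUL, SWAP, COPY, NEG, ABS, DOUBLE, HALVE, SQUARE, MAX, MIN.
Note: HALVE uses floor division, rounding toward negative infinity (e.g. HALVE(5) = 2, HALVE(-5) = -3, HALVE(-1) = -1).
SQUARE(a)

Analyzing the change:
Before: a=-3, n=4
After: a=9, n=4
Variable a changed from -3 to 9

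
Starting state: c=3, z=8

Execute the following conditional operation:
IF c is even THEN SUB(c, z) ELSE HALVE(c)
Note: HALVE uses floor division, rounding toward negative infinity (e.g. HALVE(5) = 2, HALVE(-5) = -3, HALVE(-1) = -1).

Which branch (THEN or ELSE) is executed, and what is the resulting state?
Branch: ELSE, Final state: c=1, z=8

Evaluating condition: c is even
Condition is False, so ELSE branch executes
After HALVE(c): c=1, z=8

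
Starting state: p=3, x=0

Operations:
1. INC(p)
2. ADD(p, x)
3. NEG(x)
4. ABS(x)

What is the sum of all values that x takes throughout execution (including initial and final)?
0

Values of x at each step:
Initial: x = 0
After step 1: x = 0
After step 2: x = 0
After step 3: x = 0
After step 4: x = 0
Sum = 0 + 0 + 0 + 0 + 0 = 0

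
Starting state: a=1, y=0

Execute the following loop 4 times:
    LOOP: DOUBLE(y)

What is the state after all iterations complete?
a=1, y=0

Iteration trace:
Start: a=1, y=0
After iteration 1: a=1, y=0
After iteration 2: a=1, y=0
After iteration 3: a=1, y=0
After iteration 4: a=1, y=0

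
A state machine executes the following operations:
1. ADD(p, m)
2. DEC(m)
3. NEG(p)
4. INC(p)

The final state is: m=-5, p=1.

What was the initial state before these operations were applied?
m=-4, p=4

Working backwards:
Final state: m=-5, p=1
Before step 4 (INC(p)): m=-5, p=0
Before step 3 (NEG(p)): m=-5, p=0
Before step 2 (DEC(m)): m=-4, p=0
Before step 1 (ADD(p, m)): m=-4, p=4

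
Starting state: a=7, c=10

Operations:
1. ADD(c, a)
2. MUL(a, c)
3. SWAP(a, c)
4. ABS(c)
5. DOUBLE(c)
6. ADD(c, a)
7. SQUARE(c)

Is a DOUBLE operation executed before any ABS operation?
No

First DOUBLE: step 5
First ABS: step 4
Since 5 > 4, ABS comes first.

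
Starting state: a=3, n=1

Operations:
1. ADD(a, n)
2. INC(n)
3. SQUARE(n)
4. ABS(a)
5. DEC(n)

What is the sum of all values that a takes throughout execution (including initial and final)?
23

Values of a at each step:
Initial: a = 3
After step 1: a = 4
After step 2: a = 4
After step 3: a = 4
After step 4: a = 4
After step 5: a = 4
Sum = 3 + 4 + 4 + 4 + 4 + 4 = 23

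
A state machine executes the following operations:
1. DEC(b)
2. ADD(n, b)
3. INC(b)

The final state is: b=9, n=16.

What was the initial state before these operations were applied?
b=9, n=8

Working backwards:
Final state: b=9, n=16
Before step 3 (INC(b)): b=8, n=16
Before step 2 (ADD(n, b)): b=8, n=8
Before step 1 (DEC(b)): b=9, n=8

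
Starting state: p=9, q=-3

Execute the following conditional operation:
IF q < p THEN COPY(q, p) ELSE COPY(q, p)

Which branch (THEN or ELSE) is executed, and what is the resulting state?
Branch: THEN, Final state: p=9, q=9

Evaluating condition: q < p
q = -3, p = 9
Condition is True, so THEN branch executes
After COPY(q, p): p=9, q=9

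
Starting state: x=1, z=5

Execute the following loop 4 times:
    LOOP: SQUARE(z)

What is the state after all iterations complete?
x=1, z=152587890625

Iteration trace:
Start: x=1, z=5
After iteration 1: x=1, z=25
After iteration 2: x=1, z=625
After iteration 3: x=1, z=390625
After iteration 4: x=1, z=152587890625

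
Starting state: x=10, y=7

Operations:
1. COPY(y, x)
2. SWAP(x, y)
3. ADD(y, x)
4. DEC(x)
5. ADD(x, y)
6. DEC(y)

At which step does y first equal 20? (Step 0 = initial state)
Step 3

Tracing y:
Initial: y = 7
After step 1: y = 10
After step 2: y = 10
After step 3: y = 20 ← first occurrence
After step 4: y = 20
After step 5: y = 20
After step 6: y = 19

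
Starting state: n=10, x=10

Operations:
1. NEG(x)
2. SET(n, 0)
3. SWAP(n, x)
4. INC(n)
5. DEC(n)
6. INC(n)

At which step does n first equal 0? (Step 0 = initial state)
Step 2

Tracing n:
Initial: n = 10
After step 1: n = 10
After step 2: n = 0 ← first occurrence
After step 3: n = -10
After step 4: n = -9
After step 5: n = -10
After step 6: n = -9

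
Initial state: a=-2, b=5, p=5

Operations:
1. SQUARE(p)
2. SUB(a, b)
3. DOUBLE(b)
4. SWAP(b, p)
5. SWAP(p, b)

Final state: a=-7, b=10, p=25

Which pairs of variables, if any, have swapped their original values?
None

Comparing initial and final values:
b: 5 → 10
a: -2 → -7
p: 5 → 25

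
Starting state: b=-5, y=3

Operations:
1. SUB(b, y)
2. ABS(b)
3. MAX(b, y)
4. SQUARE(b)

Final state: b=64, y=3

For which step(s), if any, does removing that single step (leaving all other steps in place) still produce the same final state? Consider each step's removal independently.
Step(s) 3

Testing removal of each single step:
Without step 1: final = b=25, y=3 (different)
Without step 2: final = b=9, y=3 (different)
Without step 3: final = b=64, y=3 (same)
Without step 4: final = b=8, y=3 (different)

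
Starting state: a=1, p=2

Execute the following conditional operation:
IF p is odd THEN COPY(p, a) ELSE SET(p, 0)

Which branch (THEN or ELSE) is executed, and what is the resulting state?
Branch: ELSE, Final state: a=1, p=0

Evaluating condition: p is odd
Condition is False, so ELSE branch executes
After SET(p, 0): a=1, p=0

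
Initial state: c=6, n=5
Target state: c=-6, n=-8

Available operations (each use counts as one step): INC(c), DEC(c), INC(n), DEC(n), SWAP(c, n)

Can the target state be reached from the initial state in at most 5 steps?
No

The target state cannot be reached within 5 steps.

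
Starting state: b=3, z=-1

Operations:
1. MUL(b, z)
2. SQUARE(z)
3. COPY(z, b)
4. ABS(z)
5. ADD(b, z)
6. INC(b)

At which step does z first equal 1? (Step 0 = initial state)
Step 2

Tracing z:
Initial: z = -1
After step 1: z = -1
After step 2: z = 1 ← first occurrence
After step 3: z = -3
After step 4: z = 3
After step 5: z = 3
After step 6: z = 3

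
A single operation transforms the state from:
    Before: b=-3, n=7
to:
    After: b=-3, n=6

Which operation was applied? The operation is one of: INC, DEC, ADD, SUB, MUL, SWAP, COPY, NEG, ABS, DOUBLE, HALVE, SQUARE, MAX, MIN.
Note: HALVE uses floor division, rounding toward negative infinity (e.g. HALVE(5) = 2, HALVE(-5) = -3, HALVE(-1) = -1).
DEC(n)

Analyzing the change:
Before: b=-3, n=7
After: b=-3, n=6
Variable n changed from 7 to 6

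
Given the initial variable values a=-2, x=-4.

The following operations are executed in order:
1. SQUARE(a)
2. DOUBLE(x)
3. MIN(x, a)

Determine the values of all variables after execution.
{a: 4, x: -8}

Step-by-step execution:
Initial: a=-2, x=-4
After step 1 (SQUARE(a)): a=4, x=-4
After step 2 (DOUBLE(x)): a=4, x=-8
After step 3 (MIN(x, a)): a=4, x=-8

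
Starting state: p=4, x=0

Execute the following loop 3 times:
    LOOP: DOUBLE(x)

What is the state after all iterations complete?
p=4, x=0

Iteration trace:
Start: p=4, x=0
After iteration 1: p=4, x=0
After iteration 2: p=4, x=0
After iteration 3: p=4, x=0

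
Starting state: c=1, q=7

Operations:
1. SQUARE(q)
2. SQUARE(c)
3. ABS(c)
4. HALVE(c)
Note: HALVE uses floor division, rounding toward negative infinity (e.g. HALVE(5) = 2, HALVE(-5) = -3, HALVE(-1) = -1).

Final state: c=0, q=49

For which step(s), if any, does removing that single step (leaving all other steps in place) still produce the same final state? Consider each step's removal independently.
Step(s) 2, 3

Testing removal of each single step:
Without step 1: final = c=0, q=7 (different)
Without step 2: final = c=0, q=49 (same)
Without step 3: final = c=0, q=49 (same)
Without step 4: final = c=1, q=49 (different)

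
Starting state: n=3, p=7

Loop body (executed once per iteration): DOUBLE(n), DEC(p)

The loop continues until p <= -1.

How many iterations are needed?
8

Tracing iterations:
Initial: n=3, p=7
After iteration 1: n=6, p=6
After iteration 2: n=12, p=5
After iteration 3: n=24, p=4
After iteration 4: n=48, p=3
After iteration 5: n=96, p=2
After iteration 6: n=192, p=1
After iteration 7: n=384, p=0
After iteration 8: n=768, p=-1
p <= -1 now holds, so the loop exits after 8 iterations.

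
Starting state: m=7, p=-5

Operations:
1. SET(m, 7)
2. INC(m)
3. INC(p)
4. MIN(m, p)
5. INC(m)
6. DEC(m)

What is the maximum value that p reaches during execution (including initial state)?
-4

Values of p at each step:
Initial: p = -5
After step 1: p = -5
After step 2: p = -5
After step 3: p = -4 ← maximum
After step 4: p = -4
After step 5: p = -4
After step 6: p = -4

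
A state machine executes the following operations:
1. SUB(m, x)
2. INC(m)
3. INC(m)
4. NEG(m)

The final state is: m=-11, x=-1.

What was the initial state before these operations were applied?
m=8, x=-1

Working backwards:
Final state: m=-11, x=-1
Before step 4 (NEG(m)): m=11, x=-1
Before step 3 (INC(m)): m=10, x=-1
Before step 2 (INC(m)): m=9, x=-1
Before step 1 (SUB(m, x)): m=8, x=-1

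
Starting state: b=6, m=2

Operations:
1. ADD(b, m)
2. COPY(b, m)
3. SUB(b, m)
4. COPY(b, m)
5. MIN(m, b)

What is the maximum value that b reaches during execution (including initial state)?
8

Values of b at each step:
Initial: b = 6
After step 1: b = 8 ← maximum
After step 2: b = 2
After step 3: b = 0
After step 4: b = 2
After step 5: b = 2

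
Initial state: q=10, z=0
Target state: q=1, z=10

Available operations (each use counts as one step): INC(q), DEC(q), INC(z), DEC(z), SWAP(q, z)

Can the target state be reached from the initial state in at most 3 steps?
Yes

Path (2 steps): INC(z) → SWAP(q, z)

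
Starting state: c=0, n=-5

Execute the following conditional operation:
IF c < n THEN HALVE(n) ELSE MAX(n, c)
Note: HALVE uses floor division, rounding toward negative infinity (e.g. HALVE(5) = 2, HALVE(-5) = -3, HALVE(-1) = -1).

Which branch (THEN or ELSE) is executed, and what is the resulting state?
Branch: ELSE, Final state: c=0, n=0

Evaluating condition: c < n
c = 0, n = -5
Condition is False, so ELSE branch executes
After MAX(n, c): c=0, n=0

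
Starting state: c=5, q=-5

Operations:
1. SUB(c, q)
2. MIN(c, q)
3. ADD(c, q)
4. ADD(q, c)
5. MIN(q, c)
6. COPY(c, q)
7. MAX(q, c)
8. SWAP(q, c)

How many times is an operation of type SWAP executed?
1

Counting SWAP operations:
Step 8: SWAP(q, c) ← SWAP
Total: 1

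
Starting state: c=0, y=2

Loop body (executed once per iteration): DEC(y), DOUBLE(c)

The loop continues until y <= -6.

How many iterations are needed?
8

Tracing iterations:
Initial: c=0, y=2
After iteration 1: c=0, y=1
After iteration 2: c=0, y=0
After iteration 3: c=0, y=-1
After iteration 4: c=0, y=-2
After iteration 5: c=0, y=-3
After iteration 6: c=0, y=-4
After iteration 7: c=0, y=-5
After iteration 8: c=0, y=-6
y <= -6 now holds, so the loop exits after 8 iterations.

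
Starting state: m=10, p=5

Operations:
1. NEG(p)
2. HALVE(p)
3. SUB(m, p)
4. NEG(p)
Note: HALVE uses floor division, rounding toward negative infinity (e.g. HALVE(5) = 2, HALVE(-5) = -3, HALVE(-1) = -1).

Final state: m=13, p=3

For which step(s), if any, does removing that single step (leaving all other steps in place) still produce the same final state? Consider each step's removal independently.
None - removing any single step changes the final result

Testing removal of each single step:
Without step 1: final = m=8, p=-2 (different)
Without step 2: final = m=15, p=5 (different)
Without step 3: final = m=10, p=3 (different)
Without step 4: final = m=13, p=-3 (different)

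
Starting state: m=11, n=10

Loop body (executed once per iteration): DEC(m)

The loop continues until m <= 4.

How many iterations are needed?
7

Tracing iterations:
Initial: m=11, n=10
After iteration 1: m=10, n=10
After iteration 2: m=9, n=10
After iteration 3: m=8, n=10
After iteration 4: m=7, n=10
After iteration 5: m=6, n=10
After iteration 6: m=5, n=10
After iteration 7: m=4, n=10
m <= 4 now holds, so the loop exits after 7 iterations.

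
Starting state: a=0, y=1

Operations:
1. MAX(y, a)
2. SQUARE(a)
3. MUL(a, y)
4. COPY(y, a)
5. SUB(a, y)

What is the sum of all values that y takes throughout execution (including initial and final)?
4

Values of y at each step:
Initial: y = 1
After step 1: y = 1
After step 2: y = 1
After step 3: y = 1
After step 4: y = 0
After step 5: y = 0
Sum = 1 + 1 + 1 + 1 + 0 + 0 = 4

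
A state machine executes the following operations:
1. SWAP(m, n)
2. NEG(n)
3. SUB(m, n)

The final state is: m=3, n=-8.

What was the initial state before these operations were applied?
m=8, n=-5

Working backwards:
Final state: m=3, n=-8
Before step 3 (SUB(m, n)): m=-5, n=-8
Before step 2 (NEG(n)): m=-5, n=8
Before step 1 (SWAP(m, n)): m=8, n=-5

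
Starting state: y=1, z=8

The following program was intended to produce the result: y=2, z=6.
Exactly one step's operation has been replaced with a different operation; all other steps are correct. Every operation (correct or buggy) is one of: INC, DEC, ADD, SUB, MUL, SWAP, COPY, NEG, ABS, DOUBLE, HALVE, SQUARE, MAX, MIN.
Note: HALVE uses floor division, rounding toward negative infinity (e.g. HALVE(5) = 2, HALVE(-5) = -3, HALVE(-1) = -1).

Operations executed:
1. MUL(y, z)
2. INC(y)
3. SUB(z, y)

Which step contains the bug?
Step 1

Trace with buggy code:
Initial: y=1, z=8
After step 1: y=8, z=8
After step 2: y=9, z=8
After step 3: y=9, z=-1
Actual final y=9, z=-1 ≠ expected y=2, z=6.
Step 1 is the only position where a single-operation replacement can produce the expected result.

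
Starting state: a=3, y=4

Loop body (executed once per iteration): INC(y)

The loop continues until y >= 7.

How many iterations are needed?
3

Tracing iterations:
Initial: a=3, y=4
After iteration 1: a=3, y=5
After iteration 2: a=3, y=6
After iteration 3: a=3, y=7
y >= 7 now holds, so the loop exits after 3 iterations.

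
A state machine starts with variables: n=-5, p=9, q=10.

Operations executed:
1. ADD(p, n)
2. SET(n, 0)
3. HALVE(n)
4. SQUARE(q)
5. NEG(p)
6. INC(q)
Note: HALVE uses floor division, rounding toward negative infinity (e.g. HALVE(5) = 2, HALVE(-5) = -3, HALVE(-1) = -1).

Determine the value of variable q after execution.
q = 101

Tracing execution:
Step 1: ADD(p, n) → q = 10
Step 2: SET(n, 0) → q = 10
Step 3: HALVE(n) → q = 10
Step 4: SQUARE(q) → q = 100
Step 5: NEG(p) → q = 100
Step 6: INC(q) → q = 101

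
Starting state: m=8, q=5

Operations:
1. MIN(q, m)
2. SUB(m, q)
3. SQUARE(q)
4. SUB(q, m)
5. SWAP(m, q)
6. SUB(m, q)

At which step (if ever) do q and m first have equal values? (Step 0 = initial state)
Never

q and m never become equal during execution.

Comparing values at each step:
Initial: q=5, m=8
After step 1: q=5, m=8
After step 2: q=5, m=3
After step 3: q=25, m=3
After step 4: q=22, m=3
After step 5: q=3, m=22
After step 6: q=3, m=19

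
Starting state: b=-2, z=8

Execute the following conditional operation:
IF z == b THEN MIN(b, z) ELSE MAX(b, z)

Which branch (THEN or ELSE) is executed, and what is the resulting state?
Branch: ELSE, Final state: b=8, z=8

Evaluating condition: z == b
z = 8, b = -2
Condition is False, so ELSE branch executes
After MAX(b, z): b=8, z=8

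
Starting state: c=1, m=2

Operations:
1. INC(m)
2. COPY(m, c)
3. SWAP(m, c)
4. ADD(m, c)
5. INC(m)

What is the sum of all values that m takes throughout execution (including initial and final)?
12

Values of m at each step:
Initial: m = 2
After step 1: m = 3
After step 2: m = 1
After step 3: m = 1
After step 4: m = 2
After step 5: m = 3
Sum = 2 + 3 + 1 + 1 + 2 + 3 = 12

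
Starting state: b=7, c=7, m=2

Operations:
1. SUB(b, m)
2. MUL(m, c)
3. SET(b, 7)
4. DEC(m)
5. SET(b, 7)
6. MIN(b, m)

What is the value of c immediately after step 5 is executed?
c = 7

Tracing c through execution:
Initial: c = 7
After step 1 (SUB(b, m)): c = 7
After step 2 (MUL(m, c)): c = 7
After step 3 (SET(b, 7)): c = 7
After step 4 (DEC(m)): c = 7
After step 5 (SET(b, 7)): c = 7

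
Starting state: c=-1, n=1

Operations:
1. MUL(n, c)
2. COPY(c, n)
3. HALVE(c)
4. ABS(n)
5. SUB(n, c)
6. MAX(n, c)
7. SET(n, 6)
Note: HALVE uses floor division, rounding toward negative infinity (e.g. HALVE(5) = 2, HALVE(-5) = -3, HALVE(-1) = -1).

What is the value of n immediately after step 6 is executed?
n = 2

Tracing n through execution:
Initial: n = 1
After step 1 (MUL(n, c)): n = -1
After step 2 (COPY(c, n)): n = -1
After step 3 (HALVE(c)): n = -1
After step 4 (ABS(n)): n = 1
After step 5 (SUB(n, c)): n = 2
After step 6 (MAX(n, c)): n = 2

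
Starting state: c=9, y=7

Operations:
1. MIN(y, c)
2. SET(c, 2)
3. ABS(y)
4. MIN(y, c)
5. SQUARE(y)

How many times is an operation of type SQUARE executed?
1

Counting SQUARE operations:
Step 5: SQUARE(y) ← SQUARE
Total: 1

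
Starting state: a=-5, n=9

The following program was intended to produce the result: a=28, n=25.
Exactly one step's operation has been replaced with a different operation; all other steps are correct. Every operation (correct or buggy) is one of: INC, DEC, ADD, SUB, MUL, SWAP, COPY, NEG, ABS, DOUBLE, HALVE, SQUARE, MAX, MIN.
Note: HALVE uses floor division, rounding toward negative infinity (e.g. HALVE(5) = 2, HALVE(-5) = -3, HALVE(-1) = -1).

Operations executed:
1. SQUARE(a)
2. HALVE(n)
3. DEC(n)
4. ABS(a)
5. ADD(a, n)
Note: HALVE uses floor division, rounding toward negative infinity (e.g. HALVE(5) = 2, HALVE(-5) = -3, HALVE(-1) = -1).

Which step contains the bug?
Step 4

Trace with buggy code:
Initial: a=-5, n=9
After step 1: a=25, n=9
After step 2: a=25, n=4
After step 3: a=25, n=3
After step 4: a=25, n=3
After step 5: a=28, n=3
Actual final a=28, n=3 ≠ expected a=28, n=25.
Step 4 is the only position where a single-operation replacement can produce the expected result.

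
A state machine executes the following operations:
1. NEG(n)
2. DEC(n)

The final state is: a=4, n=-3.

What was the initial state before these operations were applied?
a=4, n=2

Working backwards:
Final state: a=4, n=-3
Before step 2 (DEC(n)): a=4, n=-2
Before step 1 (NEG(n)): a=4, n=2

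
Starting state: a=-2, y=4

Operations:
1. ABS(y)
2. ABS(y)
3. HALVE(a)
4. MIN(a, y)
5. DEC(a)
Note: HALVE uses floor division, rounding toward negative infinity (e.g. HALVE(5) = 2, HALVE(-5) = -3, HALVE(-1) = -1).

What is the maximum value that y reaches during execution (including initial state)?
4

Values of y at each step:
Initial: y = 4 ← maximum
After step 1: y = 4
After step 2: y = 4
After step 3: y = 4
After step 4: y = 4
After step 5: y = 4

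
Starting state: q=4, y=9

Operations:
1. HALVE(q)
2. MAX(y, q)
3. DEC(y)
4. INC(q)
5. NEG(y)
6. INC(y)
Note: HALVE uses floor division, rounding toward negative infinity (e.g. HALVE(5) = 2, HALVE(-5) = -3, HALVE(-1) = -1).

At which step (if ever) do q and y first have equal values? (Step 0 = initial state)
Never

q and y never become equal during execution.

Comparing values at each step:
Initial: q=4, y=9
After step 1: q=2, y=9
After step 2: q=2, y=9
After step 3: q=2, y=8
After step 4: q=3, y=8
After step 5: q=3, y=-8
After step 6: q=3, y=-7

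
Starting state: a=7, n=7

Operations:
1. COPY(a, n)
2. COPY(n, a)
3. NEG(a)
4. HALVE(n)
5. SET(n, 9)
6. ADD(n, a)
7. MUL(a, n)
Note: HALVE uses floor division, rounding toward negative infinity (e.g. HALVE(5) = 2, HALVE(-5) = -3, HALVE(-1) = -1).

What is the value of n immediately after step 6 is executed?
n = 2

Tracing n through execution:
Initial: n = 7
After step 1 (COPY(a, n)): n = 7
After step 2 (COPY(n, a)): n = 7
After step 3 (NEG(a)): n = 7
After step 4 (HALVE(n)): n = 3
After step 5 (SET(n, 9)): n = 9
After step 6 (ADD(n, a)): n = 2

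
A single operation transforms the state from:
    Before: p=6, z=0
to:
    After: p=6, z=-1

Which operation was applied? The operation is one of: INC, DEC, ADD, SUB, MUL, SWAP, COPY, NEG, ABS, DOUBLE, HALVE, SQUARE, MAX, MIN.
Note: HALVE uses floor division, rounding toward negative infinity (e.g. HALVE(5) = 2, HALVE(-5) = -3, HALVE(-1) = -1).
DEC(z)

Analyzing the change:
Before: p=6, z=0
After: p=6, z=-1
Variable z changed from 0 to -1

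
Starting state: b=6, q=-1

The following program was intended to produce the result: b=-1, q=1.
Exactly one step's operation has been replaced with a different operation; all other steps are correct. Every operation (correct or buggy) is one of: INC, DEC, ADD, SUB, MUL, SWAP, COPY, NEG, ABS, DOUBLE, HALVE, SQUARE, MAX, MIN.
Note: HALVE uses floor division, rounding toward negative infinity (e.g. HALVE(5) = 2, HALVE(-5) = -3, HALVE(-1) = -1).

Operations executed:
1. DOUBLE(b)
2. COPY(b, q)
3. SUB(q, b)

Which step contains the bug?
Step 3

Trace with buggy code:
Initial: b=6, q=-1
After step 1: b=12, q=-1
After step 2: b=-1, q=-1
After step 3: b=-1, q=0
Actual final b=-1, q=0 ≠ expected b=-1, q=1.
Step 3 is the only position where a single-operation replacement can produce the expected result.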